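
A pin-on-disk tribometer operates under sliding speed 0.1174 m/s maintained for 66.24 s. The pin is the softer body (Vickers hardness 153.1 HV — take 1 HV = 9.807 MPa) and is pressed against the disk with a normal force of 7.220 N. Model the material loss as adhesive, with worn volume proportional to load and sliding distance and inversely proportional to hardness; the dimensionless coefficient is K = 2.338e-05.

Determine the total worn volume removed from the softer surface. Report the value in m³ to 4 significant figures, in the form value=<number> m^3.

value=8.743e-13 m^3

Shown intermediates are rounded; all arithmetic runs at full float precision, and one last rounding to 4 significant digits.
Distance L = v·t = 0.1174 m/s × 66.24 s = 7.777 m.
Hardness H = 153.1 HV × 9.807 MPa/HV = 1501 MPa = 1.501e+09 Pa.
Collected in SI base units: W = 7.220 N, H = 1.501e+09 Pa, K = 2.338e-05.
The Archard volume V = K·W·L/H = 2.338e-05 · 7.220 · 7.777 / 1.501e+09 = 8.743e-13 m³.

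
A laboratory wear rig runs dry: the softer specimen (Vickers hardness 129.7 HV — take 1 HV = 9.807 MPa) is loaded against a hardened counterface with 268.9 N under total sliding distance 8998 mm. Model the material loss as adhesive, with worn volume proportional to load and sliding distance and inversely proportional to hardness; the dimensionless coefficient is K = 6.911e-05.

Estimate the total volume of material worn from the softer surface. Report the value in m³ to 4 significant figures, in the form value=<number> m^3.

Shown intermediates are rounded — the computation holds full float precision. Rounded once at the end, at 4 significant digits.
Distance covered L = 8998 mm = 8.998 m.
Hardness H = 129.7 HV × 9.807 MPa/HV = 1272 MPa = 1.272e+09 Pa.
SI base units throughout: W = 268.9 N, H = 1.272e+09 Pa, K = 6.911e-05.
By Archard's law, V = K·W·L/H = 6.911e-05 · 268.9 · 8.998 / 1.272e+09 = 1.315e-10 m³.

value=1.315e-10 m^3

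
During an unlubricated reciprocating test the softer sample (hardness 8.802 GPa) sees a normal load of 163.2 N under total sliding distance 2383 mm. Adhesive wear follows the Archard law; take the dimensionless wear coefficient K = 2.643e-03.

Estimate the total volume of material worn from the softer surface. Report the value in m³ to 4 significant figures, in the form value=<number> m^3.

All arithmetic runs at exact precision. The intermediates are printed rounded — one last rounding, at four significant digits.
Total distance L = 2383 mm = 2.383 m.
Hardness H = 8.802 GPa = 8.802e+09 Pa.
SI base units throughout: W = 163.2 N, H = 8.802e+09 Pa, K = 2.643e-03.
Wear volume V = K·W·L/H = 2.643e-03 · 163.2 · 2.383 / 8.802e+09 = 1.168e-10 m³.

value=1.168e-10 m^3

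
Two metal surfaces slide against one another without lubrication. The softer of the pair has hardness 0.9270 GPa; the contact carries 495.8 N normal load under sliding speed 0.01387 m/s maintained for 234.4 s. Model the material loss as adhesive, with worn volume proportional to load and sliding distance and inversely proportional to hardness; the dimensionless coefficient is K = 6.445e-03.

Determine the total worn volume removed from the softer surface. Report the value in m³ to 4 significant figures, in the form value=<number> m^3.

value=1.121e-08 m^3

Intermediate values are shown rounded — all arithmetic keeps full float precision — rounded just once: 4 significant figures.
Convert: Distance covered L = v·t = 0.01387 m/s × 234.4 s = 3.251 m.
Convert: Hardness H = 0.9270 GPa = 9.270e+08 Pa.
In SI base units: W = 495.8 N, H = 9.270e+08 Pa, K = 6.445e-03.
Apply Archard: V = K·W·L/H = 6.445e-03 · 495.8 · 3.251 / 9.270e+08 = 1.121e-08 m³.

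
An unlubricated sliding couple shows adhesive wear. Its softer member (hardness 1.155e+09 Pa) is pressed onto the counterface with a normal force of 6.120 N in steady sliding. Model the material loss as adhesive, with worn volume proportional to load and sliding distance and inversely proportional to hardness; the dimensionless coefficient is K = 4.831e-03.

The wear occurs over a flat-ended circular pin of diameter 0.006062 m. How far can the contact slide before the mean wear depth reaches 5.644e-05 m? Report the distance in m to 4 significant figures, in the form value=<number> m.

value=63.64 m

Intermediates are displayed rounded; the algebra holds full precision. Rounded once at the end, at 4 significant figures.
Contact area A = π·d²/4 = π·(0.006062 m)²/4 = 2.886e-05 m².
In SI base units: W = 6.120 N, H = 1.155e+09 Pa, K = 4.831e-03.
Wearable volume V_lim = h_lim·A = 5.644e-05 · 2.886e-05 = 1.629e-09 m³.
So the life L = V_lim·H/(K·W) = 1.629e-09 · 1.155e+09 / (4.831e-03 · 6.120) = 63.64 m.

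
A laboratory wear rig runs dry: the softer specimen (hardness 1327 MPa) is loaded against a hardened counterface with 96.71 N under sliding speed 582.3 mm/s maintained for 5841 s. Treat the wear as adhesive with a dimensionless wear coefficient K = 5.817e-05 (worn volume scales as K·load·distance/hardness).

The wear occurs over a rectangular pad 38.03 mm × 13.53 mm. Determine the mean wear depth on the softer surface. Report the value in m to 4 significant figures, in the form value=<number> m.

Intermediates are shown rounded. All arithmetic maintains full float precision — a lone final rounding: four significant figures.
Sliding speed v = 582.3 mm/s = 0.5823 m/s. The distance L = v·t = 0.5823 m/s × 5841 s = 3401 m.
Hardness H = 1327 MPa = 1.327e+09 Pa.
Pad sides 38.03 mm × 13.53 mm = 0.03803 m × 0.01353 m. Contact area A = 0.03803 m × 0.01353 m = 5.145e-04 m².
Collected in SI base units: W = 96.71 N, H = 1.327e+09 Pa, K = 5.817e-05.
Archard relation: V = K·W·L/H = 5.817e-05 · 96.71 · 3401 / 1.327e+09 = 1.442e-08 m³.
Depth h = V/A = 1.442e-08 / 5.145e-04 = 2.802e-05 m.

value=2.802e-05 m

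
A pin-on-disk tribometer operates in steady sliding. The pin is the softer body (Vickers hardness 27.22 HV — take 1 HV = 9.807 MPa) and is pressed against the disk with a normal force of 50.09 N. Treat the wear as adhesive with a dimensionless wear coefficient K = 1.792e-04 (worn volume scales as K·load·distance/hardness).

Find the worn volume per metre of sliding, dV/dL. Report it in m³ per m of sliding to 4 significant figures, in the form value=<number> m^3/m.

Intermediates are shown rounded — each operation carries exact precision. Rounded just once, at 4 significant digits.
Convert: Hardness H = 27.22 HV × 9.807 MPa/HV = 266.9 MPa = 2.669e+08 Pa.
In SI base units: W = 50.09 N, H = 2.669e+08 Pa, K = 1.792e-04.
Rate of wear dV/dL = K·W/H, per unit distance: 1.792e-04 · 50.09 / 2.669e+08 = 3.363e-11 m³/m.

value=3.363e-11 m^3/m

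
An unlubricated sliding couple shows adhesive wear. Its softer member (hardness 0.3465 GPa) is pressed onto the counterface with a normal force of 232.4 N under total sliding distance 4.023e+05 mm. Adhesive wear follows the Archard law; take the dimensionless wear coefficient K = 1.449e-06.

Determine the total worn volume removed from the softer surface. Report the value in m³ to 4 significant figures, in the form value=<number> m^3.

Printed values are rounded, and all arithmetic keeps full float precision, and one last rounding: 4 significant figures.
Distance covered L = 4.023e+05 mm = 402.3 m.
Hardness H = 0.3465 GPa = 3.465e+08 Pa.
Working in SI base units: W = 232.4 N, H = 3.465e+08 Pa, K = 1.449e-06.
The Archard volume V = K·W·L/H = 1.449e-06 · 232.4 · 402.3 / 3.465e+08 = 3.910e-10 m³.

value=3.910e-10 m^3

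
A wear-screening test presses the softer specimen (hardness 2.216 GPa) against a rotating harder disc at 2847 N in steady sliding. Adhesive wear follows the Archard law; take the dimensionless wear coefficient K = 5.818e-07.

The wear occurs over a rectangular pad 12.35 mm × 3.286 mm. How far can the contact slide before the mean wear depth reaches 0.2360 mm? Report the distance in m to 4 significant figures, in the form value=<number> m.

value=1.281e+04 m

Shown intermediates are rounded — every step keeps full precision. Rounded just once, at 4 significant figures.
Hardness H = 2.216 GPa = 2.216e+09 Pa.
Pad sides 12.35 mm × 3.286 mm = 0.01235 m × 0.003286 m. Contact area A = 0.01235 m × 0.003286 m = 4.058e-05 m².
Depth limit h_lim = 0.2360 mm = 2.360e-04 m.
SI base units throughout: W = 2847 N, H = 2.216e+09 Pa, K = 5.818e-07.
At the depth limit, V_lim = h_lim·A = 2.360e-04 · 4.058e-05 = 9.577e-09 m³.
Sliding life L = V_lim·H/(K·W) = 9.577e-09 · 2.216e+09 / (5.818e-07 · 2847) = 1.281e+04 m.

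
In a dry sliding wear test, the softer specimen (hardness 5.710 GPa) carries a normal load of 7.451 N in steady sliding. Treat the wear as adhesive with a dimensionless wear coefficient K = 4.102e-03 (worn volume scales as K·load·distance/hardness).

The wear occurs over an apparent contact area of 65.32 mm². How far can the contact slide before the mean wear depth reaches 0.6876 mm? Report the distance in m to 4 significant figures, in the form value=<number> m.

Every step carries full precision. Intermediates are displayed rounded — rounded once at the end to four significant digits.
Convert: Hardness H = 5.710 GPa = 5.710e+09 Pa.
Convert: Contact area A = 65.32 mm² = 6.532e-05 m².
Convert: Depth limit h_lim = 0.6876 mm = 6.876e-04 m.
Collected in SI base units: W = 7.451 N, H = 5.710e+09 Pa, K = 4.102e-03.
Wearable volume V_lim = h_lim·A = 6.876e-04 · 6.532e-05 = 4.491e-08 m³.
So the life L = V_lim·H/(K·W) = 4.491e-08 · 5.710e+09 / (4.102e-03 · 7.451) = 8391 m.

value=8391 m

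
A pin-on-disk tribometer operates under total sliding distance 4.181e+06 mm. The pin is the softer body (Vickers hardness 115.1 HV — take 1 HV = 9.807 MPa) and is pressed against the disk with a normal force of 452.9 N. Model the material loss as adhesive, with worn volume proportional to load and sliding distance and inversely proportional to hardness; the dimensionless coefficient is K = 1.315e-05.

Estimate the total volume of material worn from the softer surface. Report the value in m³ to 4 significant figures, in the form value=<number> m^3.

Every step holds full precision. The intermediates appear rounded. Rounded just once: four significant figures.
Convert: Distance covered L = 4.181e+06 mm = 4181 m.
Convert: Hardness H = 115.1 HV × 9.807 MPa/HV = 1129 MPa = 1.129e+09 Pa.
SI base units throughout: W = 452.9 N, H = 1.129e+09 Pa, K = 1.315e-05.
Archard relation: V = K·W·L/H = 1.315e-05 · 452.9 · 4181 / 1.129e+09 = 2.206e-08 m³.

value=2.206e-08 m^3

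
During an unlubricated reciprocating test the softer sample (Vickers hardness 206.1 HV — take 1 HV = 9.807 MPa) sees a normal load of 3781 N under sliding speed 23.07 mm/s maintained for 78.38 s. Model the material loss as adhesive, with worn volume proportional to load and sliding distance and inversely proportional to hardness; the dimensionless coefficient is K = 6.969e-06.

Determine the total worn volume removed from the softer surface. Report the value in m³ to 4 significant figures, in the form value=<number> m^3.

Each operation carries exact precision; intermediates appear rounded. Rounded just once, at 4 significant figures.
Convert: Sliding speed v = 23.07 mm/s = 0.02307 m/s. Distance L = v·t = 0.02307 m/s × 78.38 s = 1.808 m.
Convert: Hardness H = 206.1 HV × 9.807 MPa/HV = 2021 MPa = 2.021e+09 Pa.
Collected in SI base units: W = 3781 N, H = 2.021e+09 Pa, K = 6.969e-06.
Archard relation: V = K·W·L/H = 6.969e-06 · 3781 · 1.808 / 2.021e+09 = 2.357e-11 m³.

value=2.357e-11 m^3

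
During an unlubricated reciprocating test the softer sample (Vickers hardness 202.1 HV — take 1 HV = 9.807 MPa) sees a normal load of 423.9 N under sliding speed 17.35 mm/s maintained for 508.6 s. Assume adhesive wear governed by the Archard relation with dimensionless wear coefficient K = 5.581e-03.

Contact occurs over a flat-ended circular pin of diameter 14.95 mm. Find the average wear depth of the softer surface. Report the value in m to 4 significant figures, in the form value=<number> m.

value=6.000e-05 m

The intermediates are displayed rounded. Every step holds exact precision; a lone final rounding, at 4 significant digits.
Sliding speed v = 17.35 mm/s = 0.01735 m/s. Total distance L = v·t = 0.01735 m/s × 508.6 s = 8.824 m.
Hardness H = 202.1 HV × 9.807 MPa/HV = 1982 MPa = 1.982e+09 Pa.
Pin diameter d = 14.95 mm = 0.01495 m. Contact area A = π·d²/4 = π·(0.01495 m)²/4 = 1.755e-04 m².
SI base units throughout: W = 423.9 N, H = 1.982e+09 Pa, K = 5.581e-03.
Archard relation: V = K·W·L/H = 5.581e-03 · 423.9 · 8.824 / 1.982e+09 = 1.053e-08 m³.
Depth of wear h = V/A = 1.053e-08 / 1.755e-04 = 6.000e-05 m.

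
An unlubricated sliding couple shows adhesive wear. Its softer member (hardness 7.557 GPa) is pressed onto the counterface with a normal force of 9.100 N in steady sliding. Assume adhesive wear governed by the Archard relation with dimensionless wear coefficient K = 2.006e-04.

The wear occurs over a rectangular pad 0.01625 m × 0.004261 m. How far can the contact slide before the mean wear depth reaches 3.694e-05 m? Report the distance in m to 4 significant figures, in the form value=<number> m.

All arithmetic maintains full precision; the intermediates are shown rounded. Rounded once at the end: 4 significant digits.
Hardness H = 7.557 GPa = 7.557e+09 Pa.
Contact area A = 0.01625 m × 0.004261 m = 6.924e-05 m².
In SI base units: W = 9.100 N, H = 7.557e+09 Pa, K = 2.006e-04.
Volume at the limit: V_lim = h_lim·A = 3.694e-05 · 6.924e-05 = 2.558e-09 m³.
Inverting, life L = V_lim·H/(K·W) = 2.558e-09 · 7.557e+09 / (2.006e-04 · 9.100) = 1.059e+04 m.

value=1.059e+04 m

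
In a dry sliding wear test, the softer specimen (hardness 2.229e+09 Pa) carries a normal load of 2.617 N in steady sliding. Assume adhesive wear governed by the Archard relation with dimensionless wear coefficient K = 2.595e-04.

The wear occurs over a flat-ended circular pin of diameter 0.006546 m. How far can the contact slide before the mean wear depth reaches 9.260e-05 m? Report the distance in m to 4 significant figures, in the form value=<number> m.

value=1.023e+04 m

Intermediates are shown rounded — each operation keeps full precision; rounded just once: 4 significant figures.
Contact area A = π·d²/4 = π·(0.006546 m)²/4 = 3.365e-05 m².
Collected in SI base units: W = 2.617 N, H = 2.229e+09 Pa, K = 2.595e-04.
Wearable volume V_lim = h_lim·A = 9.260e-05 · 3.365e-05 = 3.116e-09 m³.
Inverting, life L = V_lim·H/(K·W) = 3.116e-09 · 2.229e+09 / (2.595e-04 · 2.617) = 1.023e+04 m.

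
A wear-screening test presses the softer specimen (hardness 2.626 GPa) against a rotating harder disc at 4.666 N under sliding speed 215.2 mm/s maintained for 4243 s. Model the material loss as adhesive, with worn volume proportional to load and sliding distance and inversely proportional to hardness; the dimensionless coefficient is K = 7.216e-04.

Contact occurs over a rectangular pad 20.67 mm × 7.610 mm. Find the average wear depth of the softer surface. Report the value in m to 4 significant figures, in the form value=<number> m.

value=7.443e-06 m

Each operation maintains full precision. Intermediates are printed rounded — one final rounding: 4 significant digits.
Sliding speed v = 215.2 mm/s = 0.2152 m/s. Distance L = v·t = 0.2152 m/s × 4243 s = 913.1 m.
Hardness H = 2.626 GPa = 2.626e+09 Pa.
Pad sides 20.67 mm × 7.610 mm = 0.02067 m × 0.007610 m. Contact area A = 0.02067 m × 0.007610 m = 1.573e-04 m².
Restated in SI base units: W = 4.666 N, H = 2.626e+09 Pa, K = 7.216e-04.
Archard relation: V = K·W·L/H = 7.216e-04 · 4.666 · 913.1 / 2.626e+09 = 1.171e-09 m³.
Depth h = V/A = 1.171e-09 / 1.573e-04 = 7.443e-06 m.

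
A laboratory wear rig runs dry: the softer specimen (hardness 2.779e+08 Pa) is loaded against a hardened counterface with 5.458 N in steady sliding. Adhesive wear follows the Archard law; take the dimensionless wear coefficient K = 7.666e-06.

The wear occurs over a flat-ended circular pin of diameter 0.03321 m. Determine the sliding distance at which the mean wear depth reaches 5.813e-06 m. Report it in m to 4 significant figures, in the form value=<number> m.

value=3.344e+04 m

Every step runs at full float precision, and the intermediates are printed rounded — rounded once at the end: 4 significant figures.
Contact area A = π·d²/4 = π·(0.03321 m)²/4 = 8.662e-04 m².
Restated in SI base units: W = 5.458 N, H = 2.779e+08 Pa, K = 7.666e-06.
Allowed volume V_lim = h_lim·A = 5.813e-06 · 8.662e-04 = 5.035e-09 m³.
Inverting, life L = V_lim·H/(K·W) = 5.035e-09 · 2.779e+08 / (7.666e-06 · 5.458) = 3.344e+04 m.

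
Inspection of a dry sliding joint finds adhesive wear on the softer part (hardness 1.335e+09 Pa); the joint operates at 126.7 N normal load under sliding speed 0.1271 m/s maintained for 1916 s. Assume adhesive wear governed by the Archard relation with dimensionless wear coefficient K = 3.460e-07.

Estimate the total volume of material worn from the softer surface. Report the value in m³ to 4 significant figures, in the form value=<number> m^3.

value=7.997e-12 m^3

All arithmetic holds exact precision, and intermediates are printed rounded. Rounded once at the end, at 4 significant digits.
Convert: Distance covered L = v·t = 0.1271 m/s × 1916 s = 243.5 m.
As SI base values: W = 126.7 N, H = 1.335e+09 Pa, K = 3.460e-07.
The Archard volume V = K·W·L/H = 3.460e-07 · 126.7 · 243.5 / 1.335e+09 = 7.997e-12 m³.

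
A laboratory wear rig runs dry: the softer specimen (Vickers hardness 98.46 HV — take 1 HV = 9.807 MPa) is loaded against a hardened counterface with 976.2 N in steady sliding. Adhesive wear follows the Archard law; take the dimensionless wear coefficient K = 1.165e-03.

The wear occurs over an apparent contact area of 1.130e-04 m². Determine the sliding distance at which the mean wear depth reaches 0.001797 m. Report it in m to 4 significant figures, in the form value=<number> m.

Each operation holds exact precision. Printed values are rounded; one final rounding: 4 significant digits.
Hardness H = 98.46 HV × 9.807 MPa/HV = 965.6 MPa = 9.656e+08 Pa.
SI base units throughout: W = 976.2 N, H = 9.656e+08 Pa, K = 1.165e-03.
Permissible volume V_lim = h_lim·A = 0.001797 · 1.130e-04 = 2.031e-07 m³.
Thus life L = V_lim·H/(K·W) = 2.031e-07 · 9.656e+08 / (1.165e-03 · 976.2) = 172.4 m.

value=172.4 m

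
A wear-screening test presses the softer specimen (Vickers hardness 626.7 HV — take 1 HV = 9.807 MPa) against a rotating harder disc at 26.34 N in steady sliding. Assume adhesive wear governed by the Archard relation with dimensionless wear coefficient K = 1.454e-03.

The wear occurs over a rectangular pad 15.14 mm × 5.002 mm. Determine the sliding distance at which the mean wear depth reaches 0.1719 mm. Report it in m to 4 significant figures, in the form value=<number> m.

The intermediates are shown rounded, and the algebra keeps full float precision. Rounded just once to four significant figures.
Convert: Hardness H = 626.7 HV × 9.807 MPa/HV = 6146 MPa = 6.146e+09 Pa.
Convert: Pad sides 15.14 mm × 5.002 mm = 0.01514 m × 0.005002 m. Contact area A = 0.01514 m × 0.005002 m = 7.573e-05 m².
Convert: Depth limit h_lim = 0.1719 mm = 1.719e-04 m.
As SI base values: W = 26.34 N, H = 6.146e+09 Pa, K = 1.454e-03.
At the depth limit, V_lim = h_lim·A = 1.719e-04 · 7.573e-05 = 1.302e-08 m³.
Thus life L = V_lim·H/(K·W) = 1.302e-08 · 6.146e+09 / (1.454e-03 · 26.34) = 2089 m.

value=2089 m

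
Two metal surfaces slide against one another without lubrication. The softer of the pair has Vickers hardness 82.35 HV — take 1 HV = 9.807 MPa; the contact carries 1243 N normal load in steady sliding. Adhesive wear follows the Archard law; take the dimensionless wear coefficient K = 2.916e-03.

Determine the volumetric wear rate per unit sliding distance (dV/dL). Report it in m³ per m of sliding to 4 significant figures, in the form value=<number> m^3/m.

value=4.488e-09 m^3/m

Each operation keeps exact precision, and intermediate values are displayed rounded — a lone final rounding to 4 significant figures.
Hardness H = 82.35 HV × 9.807 MPa/HV = 807.6 MPa = 8.076e+08 Pa.
Restated in SI base units: W = 1243 N, H = 8.076e+08 Pa, K = 2.916e-03.
Sliding wear rate dV/dL = K·W/H: 2.916e-03 · 1243 / 8.076e+08 = 4.488e-09 m³/m.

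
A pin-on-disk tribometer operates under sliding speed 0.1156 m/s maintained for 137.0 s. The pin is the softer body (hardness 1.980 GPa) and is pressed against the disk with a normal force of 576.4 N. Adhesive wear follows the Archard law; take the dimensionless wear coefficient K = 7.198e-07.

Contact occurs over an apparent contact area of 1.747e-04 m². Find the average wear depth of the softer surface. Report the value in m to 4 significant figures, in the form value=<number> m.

The computation carries exact precision. Intermediate values are shown rounded — one final rounding to four significant digits.
Convert: Distance L = v·t = 0.1156 m/s × 137.0 s = 15.84 m.
Convert: Hardness H = 1.980 GPa = 1.980e+09 Pa.
Working in SI base units: W = 576.4 N, H = 1.980e+09 Pa, K = 7.198e-07.
The Archard volume V = K·W·L/H = 7.198e-07 · 576.4 · 15.84 / 1.980e+09 = 3.319e-12 m³.
Depth of wear h = V/A = 3.319e-12 / 1.747e-04 = 1.900e-08 m.

value=1.900e-08 m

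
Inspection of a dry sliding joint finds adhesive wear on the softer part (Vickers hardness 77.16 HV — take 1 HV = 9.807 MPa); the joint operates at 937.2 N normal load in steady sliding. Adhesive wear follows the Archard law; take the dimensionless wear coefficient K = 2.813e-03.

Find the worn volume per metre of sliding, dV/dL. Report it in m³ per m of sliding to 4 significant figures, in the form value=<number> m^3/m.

value=3.484e-09 m^3/m

The intermediates are shown rounded. The computation holds exact precision — rounded just once to 4 significant figures.
Convert: Hardness H = 77.16 HV × 9.807 MPa/HV = 756.7 MPa = 7.567e+08 Pa.
As SI base values: W = 937.2 N, H = 7.567e+08 Pa, K = 2.813e-03.
Sliding wear rate dV/dL = K·W/H (independent of L): 2.813e-03 · 937.2 / 7.567e+08 = 3.484e-09 m³/m.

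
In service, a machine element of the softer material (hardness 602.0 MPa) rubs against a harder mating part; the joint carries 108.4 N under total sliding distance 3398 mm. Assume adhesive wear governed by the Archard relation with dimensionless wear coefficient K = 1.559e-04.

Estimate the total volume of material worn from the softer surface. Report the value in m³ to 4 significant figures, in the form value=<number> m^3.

value=9.539e-11 m^3

Each operation carries full precision — the intermediates are displayed rounded — one last rounding to 4 significant figures.
Sliding distance L = 3398 mm = 3.398 m.
Hardness H = 602.0 MPa = 6.020e+08 Pa.
Expressed in SI base units: W = 108.4 N, H = 6.020e+08 Pa, K = 1.559e-04.
Wear volume V = K·W·L/H = 1.559e-04 · 108.4 · 3.398 / 6.020e+08 = 9.539e-11 m³.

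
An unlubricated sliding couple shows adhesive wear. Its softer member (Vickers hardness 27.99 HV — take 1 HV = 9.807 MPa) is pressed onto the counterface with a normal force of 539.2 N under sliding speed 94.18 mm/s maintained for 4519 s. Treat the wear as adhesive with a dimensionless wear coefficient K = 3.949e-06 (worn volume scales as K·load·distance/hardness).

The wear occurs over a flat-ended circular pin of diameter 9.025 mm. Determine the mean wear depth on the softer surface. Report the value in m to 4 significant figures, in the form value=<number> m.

Every step maintains exact precision; intermediates are printed rounded; one final rounding, at 4 significant digits.
Sliding speed v = 94.18 mm/s = 0.09418 m/s. Distance L = v·t = 0.09418 m/s × 4519 s = 425.6 m.
Hardness H = 27.99 HV × 9.807 MPa/HV = 274.5 MPa = 2.745e+08 Pa.
Pin diameter d = 9.025 mm = 0.009025 m. Contact area A = π·d²/4 = π·(0.009025 m)²/4 = 6.397e-05 m².
In SI base units: W = 539.2 N, H = 2.745e+08 Pa, K = 3.949e-06.
Apply Archard: V = K·W·L/H = 3.949e-06 · 539.2 · 425.6 / 2.745e+08 = 3.301e-09 m³.
Depth h = V/A = 3.301e-09 / 6.397e-05 = 5.161e-05 m.

value=5.161e-05 m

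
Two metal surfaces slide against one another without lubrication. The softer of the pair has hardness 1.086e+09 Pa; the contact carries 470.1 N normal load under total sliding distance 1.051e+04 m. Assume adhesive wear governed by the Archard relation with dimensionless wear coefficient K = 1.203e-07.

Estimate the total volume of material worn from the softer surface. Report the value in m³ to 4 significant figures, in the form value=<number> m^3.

Intermediate values are shown rounded, and every step keeps exact precision; a lone final rounding: 4 significant figures.
As SI base values: W = 470.1 N, H = 1.086e+09 Pa, K = 1.203e-07.
By Archard's law, V = K·W·L/H = 1.203e-07 · 470.1 · 1.051e+04 / 1.086e+09 = 5.473e-10 m³.

value=5.473e-10 m^3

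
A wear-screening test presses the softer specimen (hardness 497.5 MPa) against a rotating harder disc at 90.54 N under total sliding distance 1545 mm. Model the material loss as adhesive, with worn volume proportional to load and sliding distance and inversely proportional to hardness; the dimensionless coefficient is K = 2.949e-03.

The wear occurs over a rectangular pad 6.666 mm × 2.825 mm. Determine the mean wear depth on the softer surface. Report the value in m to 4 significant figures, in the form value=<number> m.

Intermediate values appear rounded; every step carries exact precision — rounded just once to four significant figures.
Path length L = 1545 mm = 1.545 m.
Hardness H = 497.5 MPa = 4.975e+08 Pa.
Pad sides 6.666 mm × 2.825 mm = 0.006666 m × 0.002825 m. Contact area A = 0.006666 m × 0.002825 m = 1.883e-05 m².
Working in SI base units: W = 90.54 N, H = 4.975e+08 Pa, K = 2.949e-03.
Archard volume V = K·W·L/H = 2.949e-03 · 90.54 · 1.545 / 4.975e+08 = 8.292e-10 m³.
Mean wear depth h = V/A = 8.292e-10 / 1.883e-05 = 4.403e-05 m.

value=4.403e-05 m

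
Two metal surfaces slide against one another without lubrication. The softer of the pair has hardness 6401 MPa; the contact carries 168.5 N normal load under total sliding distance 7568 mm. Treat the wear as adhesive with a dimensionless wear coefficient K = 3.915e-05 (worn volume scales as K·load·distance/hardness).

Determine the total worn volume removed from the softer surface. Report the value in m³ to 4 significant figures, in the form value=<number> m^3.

value=7.799e-12 m^3

Each operation carries full float precision — displayed values are rounded. Rounded once at the end: 4 significant figures.
Total distance L = 7568 mm = 7.568 m.
Hardness H = 6401 MPa = 6.401e+09 Pa.
Restated in SI base units: W = 168.5 N, H = 6.401e+09 Pa, K = 3.915e-05.
Worn volume V = K·W·L/H = 3.915e-05 · 168.5 · 7.568 / 6.401e+09 = 7.799e-12 m³.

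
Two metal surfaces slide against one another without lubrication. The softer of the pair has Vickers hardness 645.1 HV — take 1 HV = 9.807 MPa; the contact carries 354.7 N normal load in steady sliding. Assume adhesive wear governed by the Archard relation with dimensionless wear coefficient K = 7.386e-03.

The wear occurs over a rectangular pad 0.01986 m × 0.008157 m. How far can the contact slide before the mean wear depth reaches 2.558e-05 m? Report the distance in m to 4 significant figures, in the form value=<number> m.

value=10.01 m

Printed values are rounded — the algebra holds full float precision; rounded once at the end to four significant figures.
Hardness H = 645.1 HV × 9.807 MPa/HV = 6326 MPa = 6.326e+09 Pa.
Contact area A = 0.01986 m × 0.008157 m = 1.620e-04 m².
Collected in SI base units: W = 354.7 N, H = 6.326e+09 Pa, K = 7.386e-03.
Limit volume V_lim = h_lim·A = 2.558e-05 · 1.620e-04 = 4.144e-09 m³.
Thus life L = V_lim·H/(K·W) = 4.144e-09 · 6.326e+09 / (7.386e-03 · 354.7) = 10.01 m.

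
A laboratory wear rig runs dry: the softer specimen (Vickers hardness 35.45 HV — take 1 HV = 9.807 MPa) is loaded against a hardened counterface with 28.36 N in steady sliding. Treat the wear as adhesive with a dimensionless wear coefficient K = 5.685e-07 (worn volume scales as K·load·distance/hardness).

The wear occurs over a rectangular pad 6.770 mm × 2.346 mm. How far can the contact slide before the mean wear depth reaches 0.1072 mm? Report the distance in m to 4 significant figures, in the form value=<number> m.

Quoted intermediates are rounded, and every step runs at full float precision. Rounded once at the end, at four significant digits.
Hardness H = 35.45 HV × 9.807 MPa/HV = 347.7 MPa = 3.477e+08 Pa.
Pad sides 6.770 mm × 2.346 mm = 0.006770 m × 0.002346 m. Contact area A = 0.006770 m × 0.002346 m = 1.588e-05 m².
Depth limit h_lim = 0.1072 mm = 1.072e-04 m.
In SI base units, W = 28.36 N, H = 3.477e+08 Pa, K = 5.685e-07.
Volume at the limit: V_lim = h_lim·A = 1.072e-04 · 1.588e-05 = 1.703e-09 m³.
Sliding life L = V_lim·H/(K·W) = 1.703e-09 · 3.477e+08 / (5.685e-07 · 28.36) = 3.671e+04 m.

value=3.671e+04 m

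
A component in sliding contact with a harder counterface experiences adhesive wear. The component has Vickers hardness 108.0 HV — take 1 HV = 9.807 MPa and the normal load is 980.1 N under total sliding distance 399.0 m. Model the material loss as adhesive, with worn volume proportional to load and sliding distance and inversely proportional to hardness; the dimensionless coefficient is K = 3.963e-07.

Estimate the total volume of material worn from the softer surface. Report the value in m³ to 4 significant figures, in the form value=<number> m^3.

The intermediates are shown rounded. Every step runs at full precision; a single final rounding: 4 significant digits.
Hardness H = 108.0 HV × 9.807 MPa/HV = 1059 MPa = 1.059e+09 Pa.
As SI base values: W = 980.1 N, H = 1.059e+09 Pa, K = 3.963e-07.
Worn volume V = K·W·L/H = 3.963e-07 · 980.1 · 399.0 / 1.059e+09 = 1.463e-10 m³.

value=1.463e-10 m^3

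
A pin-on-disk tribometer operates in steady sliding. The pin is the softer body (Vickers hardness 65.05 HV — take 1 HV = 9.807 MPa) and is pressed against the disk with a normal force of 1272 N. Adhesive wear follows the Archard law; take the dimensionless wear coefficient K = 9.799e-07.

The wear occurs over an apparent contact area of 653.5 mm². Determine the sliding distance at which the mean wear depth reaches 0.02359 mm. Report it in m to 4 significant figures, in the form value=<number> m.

Intermediate values appear rounded — the algebra keeps full float precision — rounded just once: 4 significant figures.
Hardness H = 65.05 HV × 9.807 MPa/HV = 637.9 MPa = 6.379e+08 Pa.
Contact area A = 653.5 mm² = 6.535e-04 m².
Depth limit h_lim = 0.02359 mm = 2.359e-05 m.
As SI base values: W = 1272 N, H = 6.379e+08 Pa, K = 9.799e-07.
At the depth limit, V_lim = h_lim·A = 2.359e-05 · 6.535e-04 = 1.542e-08 m³.
So the life L = V_lim·H/(K·W) = 1.542e-08 · 6.379e+08 / (9.799e-07 · 1272) = 7890 m.

value=7890 m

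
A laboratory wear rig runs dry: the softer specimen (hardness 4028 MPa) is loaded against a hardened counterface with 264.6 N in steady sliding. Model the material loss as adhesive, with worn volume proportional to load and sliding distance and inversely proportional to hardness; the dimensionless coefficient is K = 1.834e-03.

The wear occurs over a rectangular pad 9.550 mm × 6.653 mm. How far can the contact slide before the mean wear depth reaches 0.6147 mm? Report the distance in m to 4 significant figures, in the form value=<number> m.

The intermediates are shown rounded; all arithmetic maintains exact precision. Rounded just once, at 4 significant digits.
Convert: Hardness H = 4028 MPa = 4.028e+09 Pa.
Convert: Pad sides 9.550 mm × 6.653 mm = 0.009550 m × 0.006653 m. Contact area A = 0.009550 m × 0.006653 m = 6.354e-05 m².
Convert: Depth limit h_lim = 0.6147 mm = 6.147e-04 m.
In SI base units, W = 264.6 N, H = 4.028e+09 Pa, K = 1.834e-03.
Volume at the limit: V_lim = h_lim·A = 6.147e-04 · 6.354e-05 = 3.906e-08 m³.
So the life L = V_lim·H/(K·W) = 3.906e-08 · 4.028e+09 / (1.834e-03 · 264.6) = 324.2 m.

value=324.2 m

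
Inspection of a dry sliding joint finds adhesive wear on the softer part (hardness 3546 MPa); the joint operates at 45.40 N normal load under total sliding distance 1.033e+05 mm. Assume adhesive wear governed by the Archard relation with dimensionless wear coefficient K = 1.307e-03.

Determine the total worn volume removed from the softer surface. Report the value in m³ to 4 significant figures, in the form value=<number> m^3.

value=1.729e-09 m^3

All arithmetic maintains full precision — the intermediates are shown rounded — a lone final rounding: four significant figures.
Path length L = 1.033e+05 mm = 103.3 m.
Hardness H = 3546 MPa = 3.546e+09 Pa.
Collected in SI base units: W = 45.40 N, H = 3.546e+09 Pa, K = 1.307e-03.
Volume removed: V = K·W·L/H = 1.307e-03 · 45.40 · 103.3 / 3.546e+09 = 1.729e-09 m³.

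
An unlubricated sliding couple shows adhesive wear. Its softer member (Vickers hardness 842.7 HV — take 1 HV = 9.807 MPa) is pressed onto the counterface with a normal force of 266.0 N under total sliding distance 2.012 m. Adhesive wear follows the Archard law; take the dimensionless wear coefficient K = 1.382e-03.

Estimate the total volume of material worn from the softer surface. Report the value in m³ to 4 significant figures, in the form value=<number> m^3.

All working math maintains full precision. Intermediates are printed rounded, and one final rounding, at 4 significant digits.
Convert: Hardness H = 842.7 HV × 9.807 MPa/HV = 8264 MPa = 8.264e+09 Pa.
SI base units throughout: W = 266.0 N, H = 8.264e+09 Pa, K = 1.382e-03.
The Archard volume V = K·W·L/H = 1.382e-03 · 266.0 · 2.012 / 8.264e+09 = 8.950e-11 m³.

value=8.950e-11 m^3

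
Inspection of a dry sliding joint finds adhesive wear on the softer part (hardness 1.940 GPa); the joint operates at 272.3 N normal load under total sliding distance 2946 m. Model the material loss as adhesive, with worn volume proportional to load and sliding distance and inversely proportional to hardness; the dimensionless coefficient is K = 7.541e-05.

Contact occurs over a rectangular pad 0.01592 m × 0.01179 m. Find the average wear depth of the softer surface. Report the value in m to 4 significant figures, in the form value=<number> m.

Intermediates are displayed rounded, and each operation holds full precision — rounded just once to 4 significant digits.
Hardness H = 1.940 GPa = 1.940e+09 Pa.
Contact area A = 0.01592 m × 0.01179 m = 1.877e-04 m².
In SI base units, W = 272.3 N, H = 1.940e+09 Pa, K = 7.541e-05.
The Archard volume V = K·W·L/H = 7.541e-05 · 272.3 · 2946 / 1.940e+09 = 3.118e-08 m³.
Mean wear depth h = V/A = 3.118e-08 / 1.877e-04 = 1.661e-04 m.

value=1.661e-04 m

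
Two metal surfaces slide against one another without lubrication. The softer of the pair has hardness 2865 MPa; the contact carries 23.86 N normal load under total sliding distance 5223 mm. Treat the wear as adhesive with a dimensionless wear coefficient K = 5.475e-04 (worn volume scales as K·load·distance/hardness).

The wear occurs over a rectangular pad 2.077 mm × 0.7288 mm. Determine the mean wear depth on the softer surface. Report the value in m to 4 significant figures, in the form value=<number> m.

Intermediates are displayed rounded. The algebra holds exact precision. Rounded once at the end, at four significant digits.
Convert: Distance covered L = 5223 mm = 5.223 m.
Convert: Hardness H = 2865 MPa = 2.865e+09 Pa.
Convert: Pad sides 2.077 mm × 0.7288 mm = 2.077e-03 m × 7.288e-04 m. Contact area A = 2.077e-03 m × 7.288e-04 m = 1.514e-06 m².
Expressed in SI base units: W = 23.86 N, H = 2.865e+09 Pa, K = 5.475e-04.
Wear volume V = K·W·L/H = 5.475e-04 · 23.86 · 5.223 / 2.865e+09 = 2.381e-11 m³.
Depth of wear h = V/A = 2.381e-11 / 1.514e-06 = 1.573e-05 m.

value=1.573e-05 m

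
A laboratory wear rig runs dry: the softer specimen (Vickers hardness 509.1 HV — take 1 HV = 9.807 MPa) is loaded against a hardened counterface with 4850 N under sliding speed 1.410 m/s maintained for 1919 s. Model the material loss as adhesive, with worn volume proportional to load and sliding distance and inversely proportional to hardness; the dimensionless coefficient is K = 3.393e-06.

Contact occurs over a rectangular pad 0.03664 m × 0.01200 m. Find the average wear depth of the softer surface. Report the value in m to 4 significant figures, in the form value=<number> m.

value=2.028e-05 m

Intermediate values appear rounded; all arithmetic holds full float precision, and a lone final rounding, at 4 significant digits.
Convert: The distance L = v·t = 1.410 m/s × 1919 s = 2706 m.
Convert: Hardness H = 509.1 HV × 9.807 MPa/HV = 4993 MPa = 4.993e+09 Pa.
Convert: Contact area A = 0.03664 m × 0.01200 m = 4.397e-04 m².
SI base units throughout: W = 4850 N, H = 4.993e+09 Pa, K = 3.393e-06.
Volume removed: V = K·W·L/H = 3.393e-06 · 4850 · 2706 / 4.993e+09 = 8.918e-09 m³.
Depth h = V/A = 8.918e-09 / 4.397e-04 = 2.028e-05 m.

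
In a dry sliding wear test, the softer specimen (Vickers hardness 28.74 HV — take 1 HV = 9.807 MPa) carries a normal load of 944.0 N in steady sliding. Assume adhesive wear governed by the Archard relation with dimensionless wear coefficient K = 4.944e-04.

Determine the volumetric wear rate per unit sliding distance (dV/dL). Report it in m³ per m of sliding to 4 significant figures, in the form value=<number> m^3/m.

The computation carries full precision; the intermediates are printed rounded, and a lone final rounding to four significant digits.
Hardness H = 28.74 HV × 9.807 MPa/HV = 281.9 MPa = 2.819e+08 Pa.
Restated in SI base units: W = 944.0 N, H = 2.819e+08 Pa, K = 4.944e-04.
Wear rate dV/dL = K·W/H (independent of L): 4.944e-04 · 944.0 / 2.819e+08 = 1.656e-09 m³/m.

value=1.656e-09 m^3/m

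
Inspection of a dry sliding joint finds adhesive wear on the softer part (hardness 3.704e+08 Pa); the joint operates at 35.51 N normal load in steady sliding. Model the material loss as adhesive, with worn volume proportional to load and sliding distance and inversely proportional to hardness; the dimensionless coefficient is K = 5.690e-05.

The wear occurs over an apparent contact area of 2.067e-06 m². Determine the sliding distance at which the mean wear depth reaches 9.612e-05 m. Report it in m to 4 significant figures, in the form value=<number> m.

value=36.42 m

Shown intermediates are rounded; the computation keeps full float precision. Rounded just once: 4 significant digits.
SI base units throughout: W = 35.51 N, H = 3.704e+08 Pa, K = 5.690e-05.
Volume at the limit: V_lim = h_lim·A = 9.612e-05 · 2.067e-06 = 1.987e-10 m³.
Life L = V_lim·H/(K·W) = 1.987e-10 · 3.704e+08 / (5.690e-05 · 35.51) = 36.42 m.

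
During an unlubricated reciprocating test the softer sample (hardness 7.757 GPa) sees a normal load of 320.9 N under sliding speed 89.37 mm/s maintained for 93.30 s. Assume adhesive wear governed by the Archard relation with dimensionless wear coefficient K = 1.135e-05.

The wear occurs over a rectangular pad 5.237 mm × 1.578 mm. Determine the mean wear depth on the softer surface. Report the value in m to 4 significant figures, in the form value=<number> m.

All arithmetic runs at exact precision; intermediates are shown rounded — a lone final rounding: 4 significant digits.
Sliding speed v = 89.37 mm/s = 0.08937 m/s. Distance L = v·t = 0.08937 m/s × 93.30 s = 8.338 m.
Hardness H = 7.757 GPa = 7.757e+09 Pa.
Pad sides 5.237 mm × 1.578 mm = 0.005237 m × 0.001578 m. Contact area A = 0.005237 m × 0.001578 m = 8.264e-06 m².
Expressed in SI base units: W = 320.9 N, H = 7.757e+09 Pa, K = 1.135e-05.
Archard volume V = K·W·L/H = 1.135e-05 · 320.9 · 8.338 / 7.757e+09 = 3.915e-12 m³.
Depth of wear h = V/A = 3.915e-12 / 8.264e-06 = 4.738e-07 m.

value=4.738e-07 m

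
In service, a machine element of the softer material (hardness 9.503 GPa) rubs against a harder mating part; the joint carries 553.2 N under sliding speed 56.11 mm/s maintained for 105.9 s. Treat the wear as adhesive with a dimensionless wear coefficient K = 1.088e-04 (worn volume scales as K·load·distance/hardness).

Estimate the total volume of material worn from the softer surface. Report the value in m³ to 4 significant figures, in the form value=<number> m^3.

The intermediates are shown rounded; every step runs at full float precision; one last rounding, at four significant figures.
Sliding speed v = 56.11 mm/s = 0.05611 m/s. Distance L = v·t = 0.05611 m/s × 105.9 s = 5.942 m.
Hardness H = 9.503 GPa = 9.503e+09 Pa.
Collected in SI base units: W = 553.2 N, H = 9.503e+09 Pa, K = 1.088e-04.
Archard relation: V = K·W·L/H = 1.088e-04 · 553.2 · 5.942 / 9.503e+09 = 3.763e-11 m³.

value=3.763e-11 m^3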